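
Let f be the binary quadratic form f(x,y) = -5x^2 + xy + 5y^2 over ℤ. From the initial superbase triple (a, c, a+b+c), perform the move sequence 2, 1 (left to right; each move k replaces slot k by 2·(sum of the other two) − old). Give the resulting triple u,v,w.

start (-5,5,1) = (f(1,0),f(0,1),f(1,1))
replace slot 2: 2·((-5)+1) − 5 = -13 → (-5,-13,1)
replace slot 1: 2·((-13)+1) − (-5) = -19 → (-19,-13,1)

-19,-13,1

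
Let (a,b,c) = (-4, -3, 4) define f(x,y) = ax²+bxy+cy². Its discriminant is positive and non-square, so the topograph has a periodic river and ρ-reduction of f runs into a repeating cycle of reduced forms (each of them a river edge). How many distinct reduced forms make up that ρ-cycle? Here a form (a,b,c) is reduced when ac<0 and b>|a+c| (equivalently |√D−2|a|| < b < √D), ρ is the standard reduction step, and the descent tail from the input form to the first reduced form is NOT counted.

D = 73, ⌊√D⌋ = 8
descent: ρ → (4,3,-4)  [lands on river]
river: ρ → (-4,5,3)
river: ρ → (3,7,-2)
river: ρ → (-2,5,6)
river: ρ → (6,7,-1)
river: ρ → (-1,7,6)
river: ρ → (6,5,-2)
river: ρ → (-2,7,3)
river: ρ → (3,5,-4)
river: ρ → (-4,3,4)
river: ρ → (4,5,-3)
river: ρ → (-3,7,2)
river: ρ → (2,5,-6)
river: ρ → (-6,7,1)
river: ρ → (1,7,-6)
river: ρ → (-6,5,2)
river: ρ → (2,7,-3)
river: ρ → (-3,5,4)
ρ-cycle length = 18 (tail of 1 descent step not counted)

18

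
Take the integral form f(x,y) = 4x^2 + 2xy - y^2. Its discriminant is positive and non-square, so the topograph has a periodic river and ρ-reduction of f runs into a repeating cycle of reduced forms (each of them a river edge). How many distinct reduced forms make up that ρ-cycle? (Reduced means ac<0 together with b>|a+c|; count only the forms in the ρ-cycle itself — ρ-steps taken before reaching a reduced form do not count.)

D = 20, ⌊√D⌋ = 4
descent: ρ → (-1,4,1)  [lands on river]
river: ρ → (1,4,-1)
ρ-cycle length = 2 (tail of 1 descent step not counted)

2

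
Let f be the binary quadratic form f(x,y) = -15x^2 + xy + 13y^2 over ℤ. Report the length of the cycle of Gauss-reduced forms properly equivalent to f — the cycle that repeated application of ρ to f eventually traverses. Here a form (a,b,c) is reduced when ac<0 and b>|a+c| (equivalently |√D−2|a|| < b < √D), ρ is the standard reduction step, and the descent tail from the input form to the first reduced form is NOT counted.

D = 781, ⌊√D⌋ = 27
descent: ρ → (13,25,-3)  [lands on river]
river: ρ → (-3,23,21)
river: ρ → (21,19,-5)
river: ρ → (-5,21,17)
river: ρ → (17,13,-9)
river: ρ → (-9,23,7)
river: ρ → (7,19,-15)
river: ρ → (-15,11,11)
river: ρ → (11,11,-15)
river: ρ → (-15,19,7)
river: ρ → (7,23,-9)
river: ρ → (-9,13,17)
river: ρ → (17,21,-5)
river: ρ → (-5,19,21)
river: ρ → (21,23,-3)
river: ρ → (-3,25,13)
river: ρ → (13,27,-1)
river: ρ → (-1,27,13)
ρ-cycle length = 18 (tail of 1 descent step not counted)

18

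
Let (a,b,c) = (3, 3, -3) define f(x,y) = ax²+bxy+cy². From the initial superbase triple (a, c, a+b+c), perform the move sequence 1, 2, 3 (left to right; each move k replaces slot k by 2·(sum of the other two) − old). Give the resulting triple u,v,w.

start (3,-3,3) = (f(1,0),f(0,1),f(1,1))
replace slot 1: 2·((-3)+3) − 3 = -3 → (-3,-3,3)
replace slot 2: 2·((-3)+3) − (-3) = 3 → (-3,3,3)
replace slot 3: 2·((-3)+3) − 3 = -3 → (-3,3,-3)

-3,3,-3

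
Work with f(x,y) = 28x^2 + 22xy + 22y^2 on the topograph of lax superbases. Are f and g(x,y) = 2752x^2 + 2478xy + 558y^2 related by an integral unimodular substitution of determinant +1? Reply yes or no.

D₁ = -1980, D₂ = -1980
f: flip: (28,22,22)→(22,-22,28)
f: translate: b→22 (≡-22 mod 44), so (22,-22,28)→(22,22,28)
f: reduced (well bottom): (22,22,28) with a≤c, −a<b≤a
g: flip: (2752,2478,558)→(558,-2478,2752)
g: translate: b→-246 (≡-2478 mod 1116), so (558,-2478,2752)→(558,-246,28)
g: flip: (558,-246,28)→(28,246,558)
g: translate: b→22 (≡246 mod 56), so (28,246,558)→(28,22,22)
g: flip: (28,22,22)→(22,-22,28)
g: translate: b→22 (≡-22 mod 44), so (22,-22,28)→(22,22,28)
g: reduced (well bottom): (22,22,28) with a≤c, −a<b≤a
reduced forms (22, 22, 28) vs (22, 22, 28) ⇒ equivalent

yes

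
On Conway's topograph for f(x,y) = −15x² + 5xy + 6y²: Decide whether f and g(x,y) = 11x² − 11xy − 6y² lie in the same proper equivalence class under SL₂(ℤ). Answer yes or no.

D₁ = 385, D₂ = 385
river cycle of f (length 12): (6, 19, -1), (-1, 19, 6), (6, 17, -4), (-4, 15, 10), (10, 5, -9), (-9, 13, 6), (6, 11, -11), (-11, 11, 6), (6, 13, -9), (-9, 5, 10), … (2 more)
river cycle of g (length 12): (-6, 11, 11), (11, 11, -6), (-6, 13, 9), (9, 5, -10), (-10, 15, 4), (4, 17, -6), (-6, 19, 1), (1, 19, -6), (-6, 17, 4), (4, 15, -10), … (2 more)
cycles differ ⇒ inequivalent

no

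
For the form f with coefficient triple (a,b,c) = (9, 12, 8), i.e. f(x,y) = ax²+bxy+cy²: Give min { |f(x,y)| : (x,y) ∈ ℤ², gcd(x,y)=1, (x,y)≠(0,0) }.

translate: b→-6 (≡12 mod 18), so (9,12,8)→(9,-6,5)
flip: (9,-6,5)→(5,6,9)
translate: b→-4 (≡6 mod 10), so (5,6,9)→(5,-4,8)
reduced (well bottom): (5,-4,8) with a≤c, −a<b≤a
well minimum = a = 5

5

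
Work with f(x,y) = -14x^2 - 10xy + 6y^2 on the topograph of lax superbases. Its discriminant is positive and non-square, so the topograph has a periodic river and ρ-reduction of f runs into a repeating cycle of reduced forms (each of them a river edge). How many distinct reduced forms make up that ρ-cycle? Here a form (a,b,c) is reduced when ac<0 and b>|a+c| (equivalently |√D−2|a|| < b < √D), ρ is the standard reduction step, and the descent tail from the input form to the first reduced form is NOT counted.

D = 436, ⌊√D⌋ = 20
descent: ρ → (6,10,-14)  [lands on river]
river: ρ → (-14,18,2)
river: ρ → (2,18,-14)
river: ρ → (-14,10,6)
river: ρ → (6,14,-10)
river: ρ → (-10,6,10)
river: ρ → (10,14,-6)
river: ρ → (-6,10,14)
river: ρ → (14,18,-2)
river: ρ → (-2,18,14)
river: ρ → (14,10,-6)
river: ρ → (-6,14,10)
river: ρ → (10,6,-10)
river: ρ → (-10,14,6)
ρ-cycle length = 14 (tail of 1 descent step not counted)

14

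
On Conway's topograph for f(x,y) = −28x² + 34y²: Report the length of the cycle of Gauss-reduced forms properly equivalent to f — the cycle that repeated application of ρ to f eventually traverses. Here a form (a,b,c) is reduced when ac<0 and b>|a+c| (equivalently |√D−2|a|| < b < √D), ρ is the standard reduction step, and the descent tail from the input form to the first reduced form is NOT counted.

D = 3808, ⌊√D⌋ = 61
descent: ρ → (34,0,-28)
descent: ρ → (-28,56,6)  [lands on river]
river: ρ → (6,52,-46)
river: ρ → (-46,40,12)
river: ρ → (12,56,-14)
river: ρ → (-14,56,12)
river: ρ → (12,40,-46)
river: ρ → (-46,52,6)
river: ρ → (6,56,-28)
ρ-cycle length = 8 (tail of 2 descent steps not counted)

8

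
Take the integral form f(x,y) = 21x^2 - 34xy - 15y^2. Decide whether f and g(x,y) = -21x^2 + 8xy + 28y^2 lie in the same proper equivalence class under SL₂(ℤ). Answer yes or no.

D₁ = 2416, D₂ = 2416
river cycle of f (length 44): (-15, 34, 21), (21, 8, -28), (-28, 48, 1), (1, 48, -28), (-28, 8, 21), (21, 34, -15), (-15, 26, 29), (29, 32, -12), (-12, 40, 17), (17, 28, -24), … (34 more)
river cycle of g (length 44): (28, 48, -1), (-1, 48, 28), (28, 8, -21), (-21, 34, 15), (15, 26, -29), (-29, 32, 12), (12, 40, -17), (-17, 28, 24), (24, 20, -21), (-21, 22, 23), … (34 more)
cycles differ ⇒ inequivalent

no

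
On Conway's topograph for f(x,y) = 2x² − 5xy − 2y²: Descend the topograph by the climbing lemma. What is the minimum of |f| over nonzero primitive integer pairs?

descent: ρ → (-2,5,2)  [lands on river]
river: ρ → (2,3,-4)
river: ρ → (-4,5,1)
river: ρ → (1,5,-4)
river: ρ → (-4,3,2)
river: ρ → (2,5,-2)
river: ρ → (-2,3,4)
river: ρ → (4,5,-1)
river: ρ → (-1,5,4)
river: ρ → (4,3,-2)
closes: descent 1, river 10
min |a| on river = 1

1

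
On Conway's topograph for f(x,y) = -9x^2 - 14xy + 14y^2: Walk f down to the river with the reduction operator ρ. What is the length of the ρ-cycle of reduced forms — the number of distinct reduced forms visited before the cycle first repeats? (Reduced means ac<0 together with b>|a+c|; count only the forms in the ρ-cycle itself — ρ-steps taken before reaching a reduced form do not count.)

D = 700, ⌊√D⌋ = 26
descent: ρ → (14,14,-9)  [lands on river]
river: ρ → (-9,22,6)
river: ρ → (6,26,-1)
river: ρ → (-1,26,6)
river: ρ → (6,22,-9)
river: ρ → (-9,14,14)
ρ-cycle length = 6 (tail of 1 descent step not counted)

6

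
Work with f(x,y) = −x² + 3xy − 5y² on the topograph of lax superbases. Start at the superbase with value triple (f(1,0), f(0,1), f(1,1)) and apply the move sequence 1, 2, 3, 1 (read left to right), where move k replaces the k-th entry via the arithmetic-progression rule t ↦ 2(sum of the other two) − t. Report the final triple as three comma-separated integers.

start (-1,-5,-3) = (f(1,0),f(0,1),f(1,1))
replace slot 1: 2·((-5)+(-3)) − (-1) = -15 → (-15,-5,-3)
replace slot 2: 2·((-15)+(-3)) − (-5) = -31 → (-15,-31,-3)
replace slot 3: 2·((-15)+(-31)) − (-3) = -89 → (-15,-31,-89)
replace slot 1: 2·((-31)+(-89)) − (-15) = -225 → (-225,-31,-89)

-225,-31,-89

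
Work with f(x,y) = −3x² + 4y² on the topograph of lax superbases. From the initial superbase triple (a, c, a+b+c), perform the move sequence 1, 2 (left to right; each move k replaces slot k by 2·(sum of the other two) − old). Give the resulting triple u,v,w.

start (-3,4,1) = (f(1,0),f(0,1),f(1,1))
replace slot 1: 2·(4+1) − (-3) = 13 → (13,4,1)
replace slot 2: 2·(13+1) − 4 = 24 → (13,24,1)

13,24,1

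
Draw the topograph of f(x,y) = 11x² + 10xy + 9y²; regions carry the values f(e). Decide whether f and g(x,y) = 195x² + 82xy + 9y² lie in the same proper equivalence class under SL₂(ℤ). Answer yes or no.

D₁ = -296, D₂ = -296
f: flip: (11,10,9)→(9,-10,11)
f: translate: b→8 (≡-10 mod 18), so (9,-10,11)→(9,8,10)
f: reduced (well bottom): (9,8,10) with a≤c, −a<b≤a
g: flip: (195,82,9)→(9,-82,195)
g: translate: b→8 (≡-82 mod 18), so (9,-82,195)→(9,8,10)
g: reduced (well bottom): (9,8,10) with a≤c, −a<b≤a
reduced forms (9, 8, 10) vs (9, 8, 10) ⇒ equivalent

yes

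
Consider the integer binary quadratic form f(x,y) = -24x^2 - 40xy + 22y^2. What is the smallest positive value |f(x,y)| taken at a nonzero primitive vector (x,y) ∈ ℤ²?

descent: ρ → (22,40,-24)  [lands on river]
river: ρ → (-24,56,6)
river: ρ → (6,52,-42)
river: ρ → (-42,32,16)
river: ρ → (16,32,-42)
river: ρ → (-42,52,6)
river: ρ → (6,56,-24)
river: ρ → (-24,40,22)
river: ρ → (22,48,-16)
river: ρ → (-16,48,22)
closes: descent 1, river 10
min |a| on river = 6

6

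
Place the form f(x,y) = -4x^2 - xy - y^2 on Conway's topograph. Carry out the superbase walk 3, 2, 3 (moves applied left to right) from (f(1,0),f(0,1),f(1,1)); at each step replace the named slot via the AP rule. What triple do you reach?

start (-4,-1,-6) = (f(1,0),f(0,1),f(1,1))
replace slot 3: 2·((-4)+(-1)) − (-6) = -4 → (-4,-1,-4)
replace slot 2: 2·((-4)+(-4)) − (-1) = -15 → (-4,-15,-4)
replace slot 3: 2·((-4)+(-15)) − (-4) = -34 → (-4,-15,-34)

-4,-15,-34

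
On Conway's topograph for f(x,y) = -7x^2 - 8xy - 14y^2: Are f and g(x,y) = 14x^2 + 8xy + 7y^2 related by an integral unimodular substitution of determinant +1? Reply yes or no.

D₁ = -328, D₂ = -328
f is negative-definite; reduce −f:
−f: translate: b→-6 (≡8 mod 14), so (7,8,14)→(7,-6,13)
−f: reduced (well bottom): (7,-6,13) with a≤c, −a<b≤a
flip sign back: reduced form of f is (-7,6,-13)
g: flip: (14,8,7)→(7,-8,14)
g: translate: b→6 (≡-8 mod 14), so (7,-8,14)→(7,6,13)
g: reduced (well bottom): (7,6,13) with a≤c, −a<b≤a
reduced forms (-7, 6, -13) vs (7, 6, 13) ⇒ inequivalent

no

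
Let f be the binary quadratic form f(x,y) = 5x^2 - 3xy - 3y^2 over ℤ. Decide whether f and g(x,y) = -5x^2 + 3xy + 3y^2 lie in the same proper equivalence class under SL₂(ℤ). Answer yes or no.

D₁ = 69, D₂ = 69
river cycle of f (length 4): (-3, 3, 5), (5, 7, -1), (-1, 7, 5), (5, 3, -3)
river cycle of g (length 4): (3, 3, -5), (-5, 7, 1), (1, 7, -5), (-5, 3, 3)
cycles differ ⇒ inequivalent

no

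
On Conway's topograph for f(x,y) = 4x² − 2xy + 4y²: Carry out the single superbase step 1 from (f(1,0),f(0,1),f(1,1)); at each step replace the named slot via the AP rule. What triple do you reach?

start (4,4,6) = (f(1,0),f(0,1),f(1,1))
replace slot 1: 2·(4+6) − 4 = 16 → (16,4,6)

16,4,6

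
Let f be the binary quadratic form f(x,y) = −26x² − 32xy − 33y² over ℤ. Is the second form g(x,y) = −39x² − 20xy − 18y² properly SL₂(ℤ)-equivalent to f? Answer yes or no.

D₁ = -2408, D₂ = -2408
f is negative-definite; reduce −f:
−f: translate: b→-20 (≡32 mod 52), so (26,32,33)→(26,-20,27)
−f: reduced (well bottom): (26,-20,27) with a≤c, −a<b≤a
flip sign back: reduced form of f is (-26,20,-27)
g is negative-definite; reduce −g:
−g: flip: (39,20,18)→(18,-20,39)
−g: translate: b→16 (≡-20 mod 36), so (18,-20,39)→(18,16,37)
−g: reduced (well bottom): (18,16,37) with a≤c, −a<b≤a
flip sign back: reduced form of g is (-18,-16,-37)
reduced forms (-26, 20, -27) vs (-18, -16, -37) ⇒ inequivalent

no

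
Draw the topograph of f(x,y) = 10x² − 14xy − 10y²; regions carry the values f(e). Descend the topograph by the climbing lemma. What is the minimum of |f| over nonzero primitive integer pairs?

descent: ρ → (-10,14,10)  [lands on river]
river: ρ → (10,6,-14)
river: ρ → (-14,22,2)
river: ρ → (2,22,-14)
river: ρ → (-14,6,10)
river: ρ → (10,14,-10)
river: ρ → (-10,6,14)
river: ρ → (14,22,-2)
river: ρ → (-2,22,14)
river: ρ → (14,6,-10)
closes: descent 1, river 10
min |a| on river = 2

2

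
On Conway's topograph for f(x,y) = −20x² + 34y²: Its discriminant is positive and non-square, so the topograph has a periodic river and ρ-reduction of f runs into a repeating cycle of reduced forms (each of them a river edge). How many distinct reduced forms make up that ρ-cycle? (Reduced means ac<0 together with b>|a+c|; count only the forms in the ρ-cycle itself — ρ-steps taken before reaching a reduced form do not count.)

D = 2720, ⌊√D⌋ = 52
descent: ρ → (34,0,-20)
descent: ρ → (-20,40,14)  [lands on river]
river: ρ → (14,44,-14)
river: ρ → (-14,40,20)
river: ρ → (20,40,-14)
river: ρ → (-14,44,14)
river: ρ → (14,40,-20)
ρ-cycle length = 6 (tail of 2 descent steps not counted)

6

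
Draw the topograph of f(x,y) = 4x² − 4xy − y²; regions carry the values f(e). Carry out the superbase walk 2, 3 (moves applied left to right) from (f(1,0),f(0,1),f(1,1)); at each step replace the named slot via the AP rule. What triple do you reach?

start (4,-1,-1) = (f(1,0),f(0,1),f(1,1))
replace slot 2: 2·(4+(-1)) − (-1) = 7 → (4,7,-1)
replace slot 3: 2·(4+7) − (-1) = 23 → (4,7,23)

4,7,23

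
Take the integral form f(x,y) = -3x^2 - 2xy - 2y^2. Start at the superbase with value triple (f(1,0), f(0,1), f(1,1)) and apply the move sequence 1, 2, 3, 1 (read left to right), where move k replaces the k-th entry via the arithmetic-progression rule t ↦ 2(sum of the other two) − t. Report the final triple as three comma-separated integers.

start (-3,-2,-7) = (f(1,0),f(0,1),f(1,1))
replace slot 1: 2·((-2)+(-7)) − (-3) = -15 → (-15,-2,-7)
replace slot 2: 2·((-15)+(-7)) − (-2) = -42 → (-15,-42,-7)
replace slot 3: 2·((-15)+(-42)) − (-7) = -107 → (-15,-42,-107)
replace slot 1: 2·((-42)+(-107)) − (-15) = -283 → (-283,-42,-107)

-283,-42,-107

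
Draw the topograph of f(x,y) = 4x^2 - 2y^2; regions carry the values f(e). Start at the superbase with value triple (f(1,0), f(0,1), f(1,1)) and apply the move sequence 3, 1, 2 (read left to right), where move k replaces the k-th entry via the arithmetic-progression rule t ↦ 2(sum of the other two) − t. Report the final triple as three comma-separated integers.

start (4,-2,2) = (f(1,0),f(0,1),f(1,1))
replace slot 3: 2·(4+(-2)) − 2 = 2 → (4,-2,2)
replace slot 1: 2·((-2)+2) − 4 = -4 → (-4,-2,2)
replace slot 2: 2·((-4)+2) − (-2) = -2 → (-4,-2,2)

-4,-2,2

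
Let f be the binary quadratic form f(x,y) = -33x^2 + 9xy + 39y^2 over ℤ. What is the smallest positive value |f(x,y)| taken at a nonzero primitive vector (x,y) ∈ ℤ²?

river: ρ → (39,69,-3)
river: ρ → (-3,69,39)
river: ρ → (39,9,-33)
river: ρ → (-33,57,15)
river: ρ → (15,63,-21)
river: ρ → (-21,63,15)
river: ρ → (15,57,-33)
river: ρ → (-33,9,39)
closes: descent 0, river 8
min |a| on river = 3

3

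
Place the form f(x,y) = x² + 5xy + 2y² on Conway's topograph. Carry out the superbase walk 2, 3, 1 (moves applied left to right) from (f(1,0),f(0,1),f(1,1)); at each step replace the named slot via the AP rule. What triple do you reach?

start (1,2,8) = (f(1,0),f(0,1),f(1,1))
replace slot 2: 2·(1+8) − 2 = 16 → (1,16,8)
replace slot 3: 2·(1+16) − 8 = 26 → (1,16,26)
replace slot 1: 2·(16+26) − 1 = 83 → (83,16,26)

83,16,26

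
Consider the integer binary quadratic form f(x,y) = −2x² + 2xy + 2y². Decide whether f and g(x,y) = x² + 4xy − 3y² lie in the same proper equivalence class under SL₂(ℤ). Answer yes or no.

D₁ = 20, D₂ = 28
discriminants differ ⇒ not SL₂(ℤ)-equivalent

no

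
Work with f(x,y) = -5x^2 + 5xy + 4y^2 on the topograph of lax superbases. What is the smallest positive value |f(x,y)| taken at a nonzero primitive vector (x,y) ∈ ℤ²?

river: ρ → (4,3,-6)
river: ρ → (-6,9,1)
river: ρ → (1,9,-6)
river: ρ → (-6,3,4)
river: ρ → (4,5,-5)
river: ρ → (-5,5,4)
closes: descent 0, river 6
min |a| on river = 1

1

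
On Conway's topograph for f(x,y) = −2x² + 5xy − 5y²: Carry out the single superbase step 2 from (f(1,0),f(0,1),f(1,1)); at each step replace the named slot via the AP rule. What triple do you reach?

start (-2,-5,-2) = (f(1,0),f(0,1),f(1,1))
replace slot 2: 2·((-2)+(-2)) − (-5) = -3 → (-2,-3,-2)

-2,-3,-2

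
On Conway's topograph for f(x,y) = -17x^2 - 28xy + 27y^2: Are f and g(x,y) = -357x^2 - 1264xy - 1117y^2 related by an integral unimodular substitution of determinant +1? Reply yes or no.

D₁ = 2620, D₂ = 2620
river cycle of f (length 16): (27, 28, -17), (-17, 40, 15), (15, 50, -2), (-2, 50, 15), (15, 40, -17), (-17, 28, 27), (27, 26, -18), (-18, 46, 7), (7, 38, -42), (-42, 46, 3), … (6 more)
river cycle of g (length 16): (-17, 40, 15), (15, 50, -2), (-2, 50, 15), (15, 40, -17), (-17, 28, 27), (27, 26, -18), (-18, 46, 7), (7, 38, -42), (-42, 46, 3), (3, 50, -10), … (6 more)
cycles coincide ⇒ equivalent

yes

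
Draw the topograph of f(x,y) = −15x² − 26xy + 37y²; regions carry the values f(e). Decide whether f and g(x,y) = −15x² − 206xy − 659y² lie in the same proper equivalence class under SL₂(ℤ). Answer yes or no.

D₁ = 2896, D₂ = 2896
river cycle of f (length 42): (37, 26, -15), (-15, 34, 29), (29, 24, -20), (-20, 16, 33), (33, 50, -3), (-3, 52, 16), (16, 44, -15), (-15, 46, 13), (13, 32, -36), (-36, 40, 9), … (32 more)
river cycle of g (length 42): (-15, 34, 29), (29, 24, -20), (-20, 16, 33), (33, 50, -3), (-3, 52, 16), (16, 44, -15), (-15, 46, 13), (13, 32, -36), (-36, 40, 9), (9, 50, -11), … (32 more)
cycles coincide ⇒ equivalent

yes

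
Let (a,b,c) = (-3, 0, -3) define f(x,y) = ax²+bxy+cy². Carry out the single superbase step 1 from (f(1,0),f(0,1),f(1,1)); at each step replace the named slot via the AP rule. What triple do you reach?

start (-3,-3,-6) = (f(1,0),f(0,1),f(1,1))
replace slot 1: 2·((-3)+(-6)) − (-3) = -15 → (-15,-3,-6)

-15,-3,-6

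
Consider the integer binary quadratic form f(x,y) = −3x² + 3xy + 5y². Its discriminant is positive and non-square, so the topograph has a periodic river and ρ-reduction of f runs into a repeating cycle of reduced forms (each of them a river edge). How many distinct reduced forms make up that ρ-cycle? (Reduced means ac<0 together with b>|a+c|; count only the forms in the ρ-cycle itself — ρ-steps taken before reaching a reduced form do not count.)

D = 69, ⌊√D⌋ = 8
river: ρ → (5,7,-1)
river: ρ → (-1,7,5)
river: ρ → (5,3,-3)
river: ρ → (-3,3,5)
ρ-cycle length = 4 (tail of 0 descent steps not counted)

4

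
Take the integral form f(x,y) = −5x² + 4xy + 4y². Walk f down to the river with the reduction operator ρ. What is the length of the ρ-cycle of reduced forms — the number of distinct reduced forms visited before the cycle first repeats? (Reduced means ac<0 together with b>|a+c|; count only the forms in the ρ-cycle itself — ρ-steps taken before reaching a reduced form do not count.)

D = 96, ⌊√D⌋ = 9
river: ρ → (4,4,-5)
river: ρ → (-5,6,3)
river: ρ → (3,6,-5)
river: ρ → (-5,4,4)
ρ-cycle length = 4 (tail of 0 descent steps not counted)

4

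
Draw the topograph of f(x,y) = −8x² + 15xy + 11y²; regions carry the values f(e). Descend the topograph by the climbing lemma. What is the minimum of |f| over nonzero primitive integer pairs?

river: ρ → (11,7,-12)
river: ρ → (-12,17,6)
river: ρ → (6,19,-9)
river: ρ → (-9,17,8)
river: ρ → (8,15,-11)
river: ρ → (-11,7,12)
river: ρ → (12,17,-6)
river: ρ → (-6,19,9)
river: ρ → (9,17,-8)
river: ρ → (-8,15,11)
closes: descent 0, river 10
min |a| on river = 6

6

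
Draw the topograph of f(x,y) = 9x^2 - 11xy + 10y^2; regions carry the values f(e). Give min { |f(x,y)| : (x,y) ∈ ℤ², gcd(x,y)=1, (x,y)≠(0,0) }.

translate: b→7 (≡-11 mod 18), so (9,-11,10)→(9,7,8)
flip: (9,7,8)→(8,-7,9)
reduced (well bottom): (8,-7,9) with a≤c, −a<b≤a
well minimum = a = 8

8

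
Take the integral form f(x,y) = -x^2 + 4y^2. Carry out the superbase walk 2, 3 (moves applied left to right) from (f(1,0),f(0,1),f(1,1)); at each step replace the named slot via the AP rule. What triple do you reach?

start (-1,4,3) = (f(1,0),f(0,1),f(1,1))
replace slot 2: 2·((-1)+3) − 4 = 0 → (-1,0,3)
replace slot 3: 2·((-1)+0) − 3 = -5 → (-1,0,-5)

-1,0,-5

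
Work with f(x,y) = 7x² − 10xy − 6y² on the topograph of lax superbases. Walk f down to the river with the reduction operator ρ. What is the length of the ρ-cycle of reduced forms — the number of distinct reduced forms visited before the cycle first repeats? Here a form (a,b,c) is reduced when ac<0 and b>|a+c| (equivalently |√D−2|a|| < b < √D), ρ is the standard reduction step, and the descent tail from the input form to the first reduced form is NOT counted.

D = 268, ⌊√D⌋ = 16
descent: ρ → (-6,10,7)  [lands on river]
river: ρ → (7,4,-9)
river: ρ → (-9,14,2)
river: ρ → (2,14,-9)
river: ρ → (-9,4,7)
river: ρ → (7,10,-6)
river: ρ → (-6,14,3)
river: ρ → (3,16,-1)
river: ρ → (-1,16,3)
river: ρ → (3,14,-6)
ρ-cycle length = 10 (tail of 1 descent step not counted)

10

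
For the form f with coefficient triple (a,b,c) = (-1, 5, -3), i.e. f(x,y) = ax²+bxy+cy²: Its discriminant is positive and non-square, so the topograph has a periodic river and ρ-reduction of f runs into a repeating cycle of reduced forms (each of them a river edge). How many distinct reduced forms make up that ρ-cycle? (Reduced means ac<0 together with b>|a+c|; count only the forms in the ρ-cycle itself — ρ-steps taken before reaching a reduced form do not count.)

D = 13, ⌊√D⌋ = 3
descent: ρ → (-3,1,1)
descent: ρ → (1,3,-1)  [lands on river]
river: ρ → (-1,3,1)
ρ-cycle length = 2 (tail of 2 descent steps not counted)

2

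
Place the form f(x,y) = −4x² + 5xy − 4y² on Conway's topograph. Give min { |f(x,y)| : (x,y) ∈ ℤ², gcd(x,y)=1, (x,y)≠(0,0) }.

translate: b→3 (≡-5 mod 8), so (4,-5,4)→(4,3,3)
flip: (4,3,3)→(3,-3,4)
translate: b→3 (≡-3 mod 6), so (3,-3,4)→(3,3,4)
reduced (well bottom): (3,3,4) with a≤c, −a<b≤a
well minimum |f| = |-3| = 3 (negative-definite)

3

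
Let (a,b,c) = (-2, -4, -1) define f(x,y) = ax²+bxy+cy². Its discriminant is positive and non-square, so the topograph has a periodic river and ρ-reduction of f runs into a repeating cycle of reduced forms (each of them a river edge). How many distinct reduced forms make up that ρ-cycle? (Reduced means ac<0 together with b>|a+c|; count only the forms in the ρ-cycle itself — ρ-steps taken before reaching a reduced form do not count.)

D = 8, ⌊√D⌋ = 2
descent: ρ → (-1,2,1)  [lands on river]
river: ρ → (1,2,-1)
ρ-cycle length = 2 (tail of 1 descent step not counted)

2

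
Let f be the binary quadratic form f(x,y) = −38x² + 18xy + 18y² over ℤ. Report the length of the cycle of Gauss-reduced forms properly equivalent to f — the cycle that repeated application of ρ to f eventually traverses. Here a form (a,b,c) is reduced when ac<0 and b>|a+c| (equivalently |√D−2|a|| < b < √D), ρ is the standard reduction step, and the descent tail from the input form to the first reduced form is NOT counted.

D = 3060, ⌊√D⌋ = 55
descent: ρ → (18,54,-2)  [lands on river]
river: ρ → (-2,54,18)
ρ-cycle length = 2 (tail of 1 descent step not counted)

2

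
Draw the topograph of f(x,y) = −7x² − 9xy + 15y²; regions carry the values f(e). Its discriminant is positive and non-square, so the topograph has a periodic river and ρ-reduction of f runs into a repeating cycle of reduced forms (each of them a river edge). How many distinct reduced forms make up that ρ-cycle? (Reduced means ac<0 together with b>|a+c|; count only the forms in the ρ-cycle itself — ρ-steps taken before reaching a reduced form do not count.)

D = 501, ⌊√D⌋ = 22
descent: ρ → (15,9,-7)  [lands on river]
river: ρ → (-7,19,5)
river: ρ → (5,21,-3)
river: ρ → (-3,21,5)
river: ρ → (5,19,-7)
river: ρ → (-7,9,15)
river: ρ → (15,21,-1)
river: ρ → (-1,21,15)
ρ-cycle length = 8 (tail of 1 descent step not counted)

8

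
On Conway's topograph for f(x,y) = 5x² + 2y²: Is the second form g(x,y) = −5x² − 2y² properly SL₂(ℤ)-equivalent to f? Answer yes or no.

D₁ = -40, D₂ = -40
f: flip: (5,0,2)→(2,0,5)
f: reduced (well bottom): (2,0,5) with a≤c, −a<b≤a
g is negative-definite; reduce −g:
−g: flip: (5,0,2)→(2,0,5)
−g: reduced (well bottom): (2,0,5) with a≤c, −a<b≤a
flip sign back: reduced form of g is (-2,0,-5)
reduced forms (2, 0, 5) vs (-2, 0, -5) ⇒ inequivalent

no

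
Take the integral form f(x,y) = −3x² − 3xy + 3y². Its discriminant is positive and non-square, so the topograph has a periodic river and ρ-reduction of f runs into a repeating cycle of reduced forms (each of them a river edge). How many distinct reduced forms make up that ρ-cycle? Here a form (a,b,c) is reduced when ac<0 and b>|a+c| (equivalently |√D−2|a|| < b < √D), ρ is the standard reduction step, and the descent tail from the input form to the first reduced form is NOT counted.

D = 45, ⌊√D⌋ = 6
descent: ρ → (3,3,-3)  [lands on river]
river: ρ → (-3,3,3)
ρ-cycle length = 2 (tail of 1 descent step not counted)

2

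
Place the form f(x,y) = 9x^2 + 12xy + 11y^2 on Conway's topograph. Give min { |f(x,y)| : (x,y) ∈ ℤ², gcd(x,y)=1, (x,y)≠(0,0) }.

translate: b→-6 (≡12 mod 18), so (9,12,11)→(9,-6,8)
flip: (9,-6,8)→(8,6,9)
reduced (well bottom): (8,6,9) with a≤c, −a<b≤a
well minimum = a = 8

8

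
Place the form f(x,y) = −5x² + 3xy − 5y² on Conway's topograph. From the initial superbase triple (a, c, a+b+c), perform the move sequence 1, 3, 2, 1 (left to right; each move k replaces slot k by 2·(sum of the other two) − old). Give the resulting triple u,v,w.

start (-5,-5,-7) = (f(1,0),f(0,1),f(1,1))
replace slot 1: 2·((-5)+(-7)) − (-5) = -19 → (-19,-5,-7)
replace slot 3: 2·((-19)+(-5)) − (-7) = -41 → (-19,-5,-41)
replace slot 2: 2·((-19)+(-41)) − (-5) = -115 → (-19,-115,-41)
replace slot 1: 2·((-115)+(-41)) − (-19) = -293 → (-293,-115,-41)

-293,-115,-41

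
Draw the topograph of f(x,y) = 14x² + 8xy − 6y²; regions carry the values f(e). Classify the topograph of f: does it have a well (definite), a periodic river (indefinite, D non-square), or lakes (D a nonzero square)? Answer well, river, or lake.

D = b²−4ac = 8² − 4·14·(-6) = 400
D = 20² is a perfect square ⇒ form factors over ℤ ⇒ lakes

lake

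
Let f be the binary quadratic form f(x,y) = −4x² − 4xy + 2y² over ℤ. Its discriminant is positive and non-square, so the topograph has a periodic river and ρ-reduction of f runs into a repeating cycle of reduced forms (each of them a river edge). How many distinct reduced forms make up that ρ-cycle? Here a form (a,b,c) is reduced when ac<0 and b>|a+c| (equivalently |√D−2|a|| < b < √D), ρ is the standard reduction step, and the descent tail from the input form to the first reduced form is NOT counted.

D = 48, ⌊√D⌋ = 6
descent: ρ → (2,4,-4)  [lands on river]
river: ρ → (-4,4,2)
ρ-cycle length = 2 (tail of 1 descent step not counted)

2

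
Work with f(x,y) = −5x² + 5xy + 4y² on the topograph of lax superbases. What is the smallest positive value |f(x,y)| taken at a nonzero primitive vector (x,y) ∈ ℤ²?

river: ρ → (4,3,-6)
river: ρ → (-6,9,1)
river: ρ → (1,9,-6)
river: ρ → (-6,3,4)
river: ρ → (4,5,-5)
river: ρ → (-5,5,4)
closes: descent 0, river 6
min |a| on river = 1

1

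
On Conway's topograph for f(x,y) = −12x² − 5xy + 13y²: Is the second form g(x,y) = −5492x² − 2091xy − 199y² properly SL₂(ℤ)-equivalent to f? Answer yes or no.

D₁ = 649, D₂ = 649
river cycle of f (length 34): (13, 5, -12), (-12, 19, 6), (6, 17, -15), (-15, 13, 8), (8, 19, -9), (-9, 17, 10), (10, 23, -3), (-3, 25, 2), (2, 23, -15), (-15, 7, 10), … (24 more)
river cycle of g (length 34): (-12, 19, 6), (6, 17, -15), (-15, 13, 8), (8, 19, -9), (-9, 17, 10), (10, 23, -3), (-3, 25, 2), (2, 23, -15), (-15, 7, 10), (10, 13, -12), … (24 more)
cycles coincide ⇒ equivalent

yes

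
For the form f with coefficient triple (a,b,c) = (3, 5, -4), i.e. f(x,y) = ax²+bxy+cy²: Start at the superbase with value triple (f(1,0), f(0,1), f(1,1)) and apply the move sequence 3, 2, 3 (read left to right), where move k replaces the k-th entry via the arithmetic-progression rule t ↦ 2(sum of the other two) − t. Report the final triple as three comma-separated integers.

start (3,-4,4) = (f(1,0),f(0,1),f(1,1))
replace slot 3: 2·(3+(-4)) − 4 = -6 → (3,-4,-6)
replace slot 2: 2·(3+(-6)) − (-4) = -2 → (3,-2,-6)
replace slot 3: 2·(3+(-2)) − (-6) = 8 → (3,-2,8)

3,-2,8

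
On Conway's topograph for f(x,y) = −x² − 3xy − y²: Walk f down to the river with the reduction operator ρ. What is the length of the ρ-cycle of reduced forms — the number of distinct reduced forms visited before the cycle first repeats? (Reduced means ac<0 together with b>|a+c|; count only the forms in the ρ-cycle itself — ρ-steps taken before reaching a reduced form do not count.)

D = 5, ⌊√D⌋ = 2
descent: ρ → (-1,1,1)  [lands on river]
river: ρ → (1,1,-1)
ρ-cycle length = 2 (tail of 1 descent step not counted)

2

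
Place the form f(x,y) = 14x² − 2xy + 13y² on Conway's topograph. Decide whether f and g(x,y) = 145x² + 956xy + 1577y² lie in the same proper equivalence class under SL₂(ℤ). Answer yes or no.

D₁ = -724, D₂ = -724
f: flip: (14,-2,13)→(13,2,14)
f: reduced (well bottom): (13,2,14) with a≤c, −a<b≤a
g: translate: b→86 (≡956 mod 290), so (145,956,1577)→(145,86,14)
g: flip: (145,86,14)→(14,-86,145)
g: translate: b→-2 (≡-86 mod 28), so (14,-86,145)→(14,-2,13)
g: flip: (14,-2,13)→(13,2,14)
g: reduced (well bottom): (13,2,14) with a≤c, −a<b≤a
reduced forms (13, 2, 14) vs (13, 2, 14) ⇒ equivalent

yes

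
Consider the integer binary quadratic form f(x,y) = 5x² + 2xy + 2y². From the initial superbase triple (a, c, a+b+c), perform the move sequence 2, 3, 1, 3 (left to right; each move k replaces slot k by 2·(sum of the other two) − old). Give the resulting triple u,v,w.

start (5,2,9) = (f(1,0),f(0,1),f(1,1))
replace slot 2: 2·(5+9) − 2 = 26 → (5,26,9)
replace slot 3: 2·(5+26) − 9 = 53 → (5,26,53)
replace slot 1: 2·(26+53) − 5 = 153 → (153,26,53)
replace slot 3: 2·(153+26) − 53 = 305 → (153,26,305)

153,26,305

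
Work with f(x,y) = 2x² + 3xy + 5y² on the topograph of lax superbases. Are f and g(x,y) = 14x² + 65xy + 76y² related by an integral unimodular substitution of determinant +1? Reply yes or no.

D₁ = -31, D₂ = -31
f: translate: b→-1 (≡3 mod 4), so (2,3,5)→(2,-1,4)
f: reduced (well bottom): (2,-1,4) with a≤c, −a<b≤a
g: translate: b→9 (≡65 mod 28), so (14,65,76)→(14,9,2)
g: flip: (14,9,2)→(2,-9,14)
g: translate: b→-1 (≡-9 mod 4), so (2,-9,14)→(2,-1,4)
g: reduced (well bottom): (2,-1,4) with a≤c, −a<b≤a
reduced forms (2, -1, 4) vs (2, -1, 4) ⇒ equivalent

yes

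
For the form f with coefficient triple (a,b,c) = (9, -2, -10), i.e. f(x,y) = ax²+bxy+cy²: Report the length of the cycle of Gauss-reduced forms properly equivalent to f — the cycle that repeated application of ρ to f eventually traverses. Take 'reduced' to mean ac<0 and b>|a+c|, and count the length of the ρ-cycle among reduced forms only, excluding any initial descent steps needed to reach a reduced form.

D = 364, ⌊√D⌋ = 19
descent: ρ → (-10,2,9)  [lands on river]
river: ρ → (9,16,-3)
river: ρ → (-3,14,14)
river: ρ → (14,14,-3)
river: ρ → (-3,16,9)
river: ρ → (9,2,-10)
river: ρ → (-10,18,1)
river: ρ → (1,18,-10)
ρ-cycle length = 8 (tail of 1 descent step not counted)

8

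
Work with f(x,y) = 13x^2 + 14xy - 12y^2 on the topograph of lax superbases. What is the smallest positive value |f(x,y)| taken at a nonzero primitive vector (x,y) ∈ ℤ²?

river: ρ → (-12,10,15)
river: ρ → (15,20,-7)
river: ρ → (-7,22,12)
river: ρ → (12,26,-3)
river: ρ → (-3,28,3)
river: ρ → (3,26,-12)
river: ρ → (-12,22,7)
river: ρ → (7,20,-15)
river: ρ → (-15,10,12)
river: ρ → (12,14,-13)
river: ρ → (-13,12,13)
river: ρ → (13,14,-12)
closes: descent 0, river 12
min |a| on river = 3

3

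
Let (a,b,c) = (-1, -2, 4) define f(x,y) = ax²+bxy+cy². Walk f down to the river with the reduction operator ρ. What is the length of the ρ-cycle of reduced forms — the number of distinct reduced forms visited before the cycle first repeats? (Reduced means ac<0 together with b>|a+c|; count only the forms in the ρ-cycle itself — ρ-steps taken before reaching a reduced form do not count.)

D = 20, ⌊√D⌋ = 4
descent: ρ → (4,2,-1)
descent: ρ → (-1,4,1)  [lands on river]
river: ρ → (1,4,-1)
ρ-cycle length = 2 (tail of 2 descent steps not counted)

2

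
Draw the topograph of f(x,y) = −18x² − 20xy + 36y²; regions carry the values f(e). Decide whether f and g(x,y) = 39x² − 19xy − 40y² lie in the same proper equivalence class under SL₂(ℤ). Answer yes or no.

D₁ = 2992, D₂ = 6601
discriminants differ ⇒ not SL₂(ℤ)-equivalent

no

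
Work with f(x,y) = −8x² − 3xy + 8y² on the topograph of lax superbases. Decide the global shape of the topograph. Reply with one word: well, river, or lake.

D = b²−4ac = (-3)² − 4·(-8)·8 = 265
D > 0 non-square ⇒ indefinite ⇒ periodic river

river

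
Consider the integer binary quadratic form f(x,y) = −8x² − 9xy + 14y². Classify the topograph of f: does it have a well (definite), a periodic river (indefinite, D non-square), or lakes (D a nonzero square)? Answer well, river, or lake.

D = b²−4ac = (-9)² − 4·(-8)·14 = 529
D = 23² is a perfect square ⇒ form factors over ℤ ⇒ lakes

lake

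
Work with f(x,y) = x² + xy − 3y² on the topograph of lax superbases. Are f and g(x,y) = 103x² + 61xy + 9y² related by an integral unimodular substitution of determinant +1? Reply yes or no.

D₁ = 13, D₂ = 13
river cycle of f (length 2): (1, 3, -1), (-1, 3, 1)
river cycle of g (length 2): (1, 3, -1), (-1, 3, 1)
cycles coincide ⇒ equivalent

yes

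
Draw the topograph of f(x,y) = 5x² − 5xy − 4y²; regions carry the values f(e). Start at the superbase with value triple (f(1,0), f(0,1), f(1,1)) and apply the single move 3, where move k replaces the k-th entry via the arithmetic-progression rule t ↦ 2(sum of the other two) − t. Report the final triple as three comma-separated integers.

start (5,-4,-4) = (f(1,0),f(0,1),f(1,1))
replace slot 3: 2·(5+(-4)) − (-4) = 6 → (5,-4,6)

5,-4,6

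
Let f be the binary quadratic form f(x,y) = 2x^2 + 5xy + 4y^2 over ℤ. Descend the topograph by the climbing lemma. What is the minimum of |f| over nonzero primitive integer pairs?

translate: b→1 (≡5 mod 4), so (2,5,4)→(2,1,1)
flip: (2,1,1)→(1,-1,2)
translate: b→1 (≡-1 mod 2), so (1,-1,2)→(1,1,2)
reduced (well bottom): (1,1,2) with a≤c, −a<b≤a
well minimum = a = 1

1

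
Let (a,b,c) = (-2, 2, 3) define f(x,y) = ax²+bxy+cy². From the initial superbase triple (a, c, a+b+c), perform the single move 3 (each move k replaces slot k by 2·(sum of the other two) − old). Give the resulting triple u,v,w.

start (-2,3,3) = (f(1,0),f(0,1),f(1,1))
replace slot 3: 2·((-2)+3) − 3 = -1 → (-2,3,-1)

-2,3,-1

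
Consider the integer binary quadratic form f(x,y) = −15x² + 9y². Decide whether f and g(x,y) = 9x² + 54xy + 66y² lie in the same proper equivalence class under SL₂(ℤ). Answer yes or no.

D₁ = 540, D₂ = 540
river cycle of f (length 2): (9, 18, -6), (-6, 18, 9)
river cycle of g (length 2): (9, 18, -6), (-6, 18, 9)
cycles coincide ⇒ equivalent

yes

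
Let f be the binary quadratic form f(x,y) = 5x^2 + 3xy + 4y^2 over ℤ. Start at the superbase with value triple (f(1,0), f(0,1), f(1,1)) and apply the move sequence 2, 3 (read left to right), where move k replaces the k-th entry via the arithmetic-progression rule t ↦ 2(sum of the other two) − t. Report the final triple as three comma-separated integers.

start (5,4,12) = (f(1,0),f(0,1),f(1,1))
replace slot 2: 2·(5+12) − 4 = 30 → (5,30,12)
replace slot 3: 2·(5+30) − 12 = 58 → (5,30,58)

5,30,58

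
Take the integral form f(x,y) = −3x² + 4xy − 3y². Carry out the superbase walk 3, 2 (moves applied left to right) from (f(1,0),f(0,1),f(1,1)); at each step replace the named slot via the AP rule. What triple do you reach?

start (-3,-3,-2) = (f(1,0),f(0,1),f(1,1))
replace slot 3: 2·((-3)+(-3)) − (-2) = -10 → (-3,-3,-10)
replace slot 2: 2·((-3)+(-10)) − (-3) = -23 → (-3,-23,-10)

-3,-23,-10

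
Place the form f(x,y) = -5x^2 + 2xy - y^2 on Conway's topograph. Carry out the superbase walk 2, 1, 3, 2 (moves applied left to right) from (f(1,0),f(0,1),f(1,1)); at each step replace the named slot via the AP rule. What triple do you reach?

start (-5,-1,-4) = (f(1,0),f(0,1),f(1,1))
replace slot 2: 2·((-5)+(-4)) − (-1) = -17 → (-5,-17,-4)
replace slot 1: 2·((-17)+(-4)) − (-5) = -37 → (-37,-17,-4)
replace slot 3: 2·((-37)+(-17)) − (-4) = -104 → (-37,-17,-104)
replace slot 2: 2·((-37)+(-104)) − (-17) = -265 → (-37,-265,-104)

-37,-265,-104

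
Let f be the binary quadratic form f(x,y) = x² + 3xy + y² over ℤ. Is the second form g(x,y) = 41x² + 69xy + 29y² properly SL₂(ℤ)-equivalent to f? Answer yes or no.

D₁ = 5, D₂ = 5
river cycle of f (length 2): (1, 1, -1), (-1, 1, 1)
river cycle of g (length 2): (1, 1, -1), (-1, 1, 1)
cycles coincide ⇒ equivalent

yes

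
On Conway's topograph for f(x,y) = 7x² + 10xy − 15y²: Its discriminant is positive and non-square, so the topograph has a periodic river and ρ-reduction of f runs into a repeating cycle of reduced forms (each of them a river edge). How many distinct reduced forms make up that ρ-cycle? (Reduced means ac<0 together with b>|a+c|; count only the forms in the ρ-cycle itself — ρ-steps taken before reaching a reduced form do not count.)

D = 520, ⌊√D⌋ = 22
river: ρ → (-15,20,2)
river: ρ → (2,20,-15)
river: ρ → (-15,10,7)
river: ρ → (7,18,-7)
river: ρ → (-7,10,15)
river: ρ → (15,20,-2)
river: ρ → (-2,20,15)
river: ρ → (15,10,-7)
river: ρ → (-7,18,7)
river: ρ → (7,10,-15)
ρ-cycle length = 10 (tail of 0 descent steps not counted)

10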